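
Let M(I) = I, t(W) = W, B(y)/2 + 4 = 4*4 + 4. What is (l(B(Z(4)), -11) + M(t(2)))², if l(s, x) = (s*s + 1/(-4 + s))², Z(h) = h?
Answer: 675918285373395009/614656 ≈ 1.0997e+12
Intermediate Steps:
B(y) = 32 (B(y) = -8 + 2*(4*4 + 4) = -8 + 2*(16 + 4) = -8 + 2*20 = -8 + 40 = 32)
l(s, x) = (s² + 1/(-4 + s))²
(l(B(Z(4)), -11) + M(t(2)))² = ((1 + 32³ - 4*32²)²/(-4 + 32)² + 2)² = ((1 + 32768 - 4*1024)²/28² + 2)² = ((1 + 32768 - 4096)²/784 + 2)² = ((1/784)*28673² + 2)² = ((1/784)*822140929 + 2)² = (822140929/784 + 2)² = (822142497/784)² = 675918285373395009/614656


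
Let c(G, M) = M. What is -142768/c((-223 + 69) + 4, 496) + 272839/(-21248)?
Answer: -198053913/658688 ≈ -300.68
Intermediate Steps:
-142768/c((-223 + 69) + 4, 496) + 272839/(-21248) = -142768/496 + 272839/(-21248) = -142768*1/496 + 272839*(-1/21248) = -8923/31 - 272839/21248 = -198053913/658688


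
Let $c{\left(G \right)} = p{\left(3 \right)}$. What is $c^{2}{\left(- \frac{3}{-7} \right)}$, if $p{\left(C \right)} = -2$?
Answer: $4$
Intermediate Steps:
$c{\left(G \right)} = -2$
$c^{2}{\left(- \frac{3}{-7} \right)} = \left(-2\right)^{2} = 4$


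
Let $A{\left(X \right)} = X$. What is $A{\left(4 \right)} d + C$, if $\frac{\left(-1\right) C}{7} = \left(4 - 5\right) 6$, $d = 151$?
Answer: $646$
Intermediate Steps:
$C = 42$ ($C = - 7 \left(4 - 5\right) 6 = - 7 \left(\left(-1\right) 6\right) = \left(-7\right) \left(-6\right) = 42$)
$A{\left(4 \right)} d + C = 4 \cdot 151 + 42 = 604 + 42 = 646$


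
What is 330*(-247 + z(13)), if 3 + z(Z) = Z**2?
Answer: -26730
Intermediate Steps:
z(Z) = -3 + Z**2
330*(-247 + z(13)) = 330*(-247 + (-3 + 13**2)) = 330*(-247 + (-3 + 169)) = 330*(-247 + 166) = 330*(-81) = -26730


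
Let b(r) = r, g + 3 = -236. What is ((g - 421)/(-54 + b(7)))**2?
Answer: 435600/2209 ≈ 197.19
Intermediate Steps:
g = -239 (g = -3 - 236 = -239)
((g - 421)/(-54 + b(7)))**2 = ((-239 - 421)/(-54 + 7))**2 = (-660/(-47))**2 = (-660*(-1/47))**2 = (660/47)**2 = 435600/2209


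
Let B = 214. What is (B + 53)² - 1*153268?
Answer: -81979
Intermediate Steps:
(B + 53)² - 1*153268 = (214 + 53)² - 1*153268 = 267² - 153268 = 71289 - 153268 = -81979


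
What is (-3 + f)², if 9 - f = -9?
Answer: 225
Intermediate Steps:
f = 18 (f = 9 - 1*(-9) = 9 + 9 = 18)
(-3 + f)² = (-3 + 18)² = 15² = 225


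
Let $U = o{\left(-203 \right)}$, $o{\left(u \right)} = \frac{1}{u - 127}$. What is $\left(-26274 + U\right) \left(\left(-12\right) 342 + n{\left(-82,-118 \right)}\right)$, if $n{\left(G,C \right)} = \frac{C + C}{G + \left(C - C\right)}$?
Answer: $\frac{66268027703}{615} \approx 1.0775 \cdot 10^{8}$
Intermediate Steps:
$o{\left(u \right)} = \frac{1}{-127 + u}$
$n{\left(G,C \right)} = \frac{2 C}{G}$ ($n{\left(G,C \right)} = \frac{2 C}{G + 0} = \frac{2 C}{G}$)
$U = - \frac{1}{330}$ ($U = \frac{1}{-127 - 203} = \frac{1}{-330} = - \frac{1}{330} \approx -0.0030303$)
$\left(-26274 + U\right) \left(\left(-12\right) 342 + n{\left(-82,-118 \right)}\right) = \left(-26274 - \frac{1}{330}\right) \left(\left(-12\right) 342 + 2 \left(-118\right) \frac{1}{-82}\right) = - \frac{8670421 \left(-4104 + 2 \left(-118\right) \left(- \frac{1}{82}\right)\right)}{330} = - \frac{8670421 \left(-4104 + \frac{118}{41}\right)}{330} = \left(- \frac{8670421}{330}\right) \left(- \frac{168146}{41}\right) = \frac{66268027703}{615}$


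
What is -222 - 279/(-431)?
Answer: -95403/431 ≈ -221.35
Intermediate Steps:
-222 - 279/(-431) = -222 - 279*(-1/431) = -222 + 279/431 = -95403/431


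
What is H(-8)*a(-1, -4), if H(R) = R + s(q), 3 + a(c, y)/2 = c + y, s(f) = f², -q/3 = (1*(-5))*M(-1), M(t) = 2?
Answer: -14272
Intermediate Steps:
q = 30 (q = -3*1*(-5)*2 = -(-15)*2 = -3*(-10) = 30)
a(c, y) = -6 + 2*c + 2*y (a(c, y) = -6 + 2*(c + y) = -6 + (2*c + 2*y) = -6 + 2*c + 2*y)
H(R) = 900 + R (H(R) = R + 30² = R + 900 = 900 + R)
H(-8)*a(-1, -4) = (900 - 8)*(-6 + 2*(-1) + 2*(-4)) = 892*(-6 - 2 - 8) = 892*(-16) = -14272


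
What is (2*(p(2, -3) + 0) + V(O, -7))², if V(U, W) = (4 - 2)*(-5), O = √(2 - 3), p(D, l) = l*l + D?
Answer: 144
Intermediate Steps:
p(D, l) = D + l² (p(D, l) = l² + D = D + l²)
O = I (O = √(-1) = I ≈ 1.0*I)
V(U, W) = -10 (V(U, W) = 2*(-5) = -10)
(2*(p(2, -3) + 0) + V(O, -7))² = (2*((2 + (-3)²) + 0) - 10)² = (2*((2 + 9) + 0) - 10)² = (2*(11 + 0) - 10)² = (2*11 - 10)² = (22 - 10)² = 12² = 144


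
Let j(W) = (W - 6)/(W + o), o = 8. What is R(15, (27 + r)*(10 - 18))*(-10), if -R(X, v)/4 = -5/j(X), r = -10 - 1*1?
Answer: -4600/9 ≈ -511.11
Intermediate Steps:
j(W) = (-6 + W)/(8 + W) (j(W) = (W - 6)/(W + 8) = (-6 + W)/(8 + W))
r = -11 (r = -10 - 1 = -11)
R(X, v) = 20*(8 + X)/(-6 + X) (R(X, v) = -(-20)/((-6 + X)/(8 + X)) = -(-20)*(8 + X)/(-6 + X) = 20*(8 + X)/(-6 + X))
R(15, (27 + r)*(10 - 18))*(-10) = (20*(8 + 15)/(-6 + 15))*(-10) = (20*23/9)*(-10) = (20*(⅑)*23)*(-10) = (460/9)*(-10) = -4600/9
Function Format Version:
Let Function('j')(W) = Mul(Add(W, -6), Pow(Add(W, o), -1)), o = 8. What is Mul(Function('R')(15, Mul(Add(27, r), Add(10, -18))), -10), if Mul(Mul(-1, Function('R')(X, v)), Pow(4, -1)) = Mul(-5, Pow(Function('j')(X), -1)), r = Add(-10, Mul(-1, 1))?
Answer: Rational(-4600, 9) ≈ -511.11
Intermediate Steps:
Function('j')(W) = Mul(Pow(Add(8, W), -1), Add(-6, W)) (Function('j')(W) = Mul(Add(W, -6), Pow(Add(W, 8), -1)) = Mul(Add(-6, W), Pow(Add(8, W), -1)) = Mul(Pow(Add(8, W), -1), Add(-6, W)))
r = -11 (r = Add(-10, -1) = -11)
Function('R')(X, v) = Mul(20, Pow(Add(-6, X), -1), Add(8, X)) (Function('R')(X, v) = Mul(-4, Mul(-5, Pow(Mul(Pow(Add(8, X), -1), Add(-6, X)), -1))) = Mul(-4, Mul(-5, Mul(Pow(Add(-6, X), -1), Add(8, X)))) = Mul(-4, Mul(-5, Pow(Add(-6, X), -1), Add(8, X))) = Mul(20, Pow(Add(-6, X), -1), Add(8, X)))
Mul(Function('R')(15, Mul(Add(27, r), Add(10, -18))), -10) = Mul(Mul(20, Pow(Add(-6, 15), -1), Add(8, 15)), -10) = Mul(Mul(20, Pow(9, -1), 23), -10) = Mul(Mul(20, Rational(1, 9), 23), -10) = Mul(Rational(460, 9), -10) = Rational(-4600, 9)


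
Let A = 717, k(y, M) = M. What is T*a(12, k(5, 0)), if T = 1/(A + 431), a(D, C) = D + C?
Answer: 3/287 ≈ 0.010453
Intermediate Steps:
a(D, C) = C + D
T = 1/1148 (T = 1/(717 + 431) = 1/1148 ≈ 0.00087108)
T*a(12, k(5, 0)) = (0 + 12)/1148 = (1/1148)*12 = 3/287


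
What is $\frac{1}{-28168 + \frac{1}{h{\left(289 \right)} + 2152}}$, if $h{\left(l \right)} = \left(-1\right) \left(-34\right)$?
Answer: $- \frac{2186}{61575247} \approx -3.5501 \cdot 10^{-5}$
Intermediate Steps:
$h{\left(l \right)} = 34$
$\frac{1}{-28168 + \frac{1}{h{\left(289 \right)} + 2152}} = \frac{1}{-28168 + \frac{1}{34 + 2152}} = \frac{1}{-28168 + \frac{1}{2186}} = \frac{1}{- \frac{61575247}{2186}} = - \frac{2186}{61575247}$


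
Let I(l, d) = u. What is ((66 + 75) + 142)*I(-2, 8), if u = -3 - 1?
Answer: -1132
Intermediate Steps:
u = -4
I(l, d) = -4
((66 + 75) + 142)*I(-2, 8) = ((66 + 75) + 142)*(-4) = (141 + 142)*(-4) = 283*(-4) = -1132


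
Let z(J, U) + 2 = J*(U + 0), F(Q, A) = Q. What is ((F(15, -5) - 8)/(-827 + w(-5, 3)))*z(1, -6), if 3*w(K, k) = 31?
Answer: 12/175 ≈ 0.068571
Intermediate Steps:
w(K, k) = 31/3 (w(K, k) = (⅓)*31 = 31/3)
z(J, U) = -2 + J*U (z(J, U) = -2 + J*(U + 0) = -2 + J*U)
((F(15, -5) - 8)/(-827 + w(-5, 3)))*z(1, -6) = ((15 - 8)/(-827 + 31/3))*(-2 + 1*(-6)) = (7/(-2450/3))*(-2 - 6) = (7*(-3/2450))*(-8) = -3/350*(-8) = 12/175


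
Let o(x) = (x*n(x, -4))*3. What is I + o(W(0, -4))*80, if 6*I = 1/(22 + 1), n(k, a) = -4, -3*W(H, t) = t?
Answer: -176639/138 ≈ -1280.0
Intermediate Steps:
W(H, t) = -t/3
o(x) = -12*x (o(x) = (x*(-4))*3 = -4*x*3 = -12*x)
I = 1/138 (I = 1/(6*(22 + 1)) = (⅙)/23 = (⅙)*(1/23) = 1/138 ≈ 0.0072464)
I + o(W(0, -4))*80 = 1/138 - (-4)*(-4)*80 = 1/138 - 12*4/3*80 = 1/138 - 16*80 = 1/138 - 1280 = -176639/138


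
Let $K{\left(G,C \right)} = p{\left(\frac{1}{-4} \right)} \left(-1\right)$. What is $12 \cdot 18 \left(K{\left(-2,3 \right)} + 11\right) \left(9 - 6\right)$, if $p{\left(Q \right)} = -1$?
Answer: $7776$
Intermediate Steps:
$K{\left(G,C \right)} = 1$ ($K{\left(G,C \right)} = \left(-1\right) \left(-1\right) = 1$)
$12 \cdot 18 \left(K{\left(-2,3 \right)} + 11\right) \left(9 - 6\right) = 12 \cdot 18 \left(1 + 11\right) \left(9 - 6\right) = 216 \cdot 12 \cdot 3 = 216 \cdot 36 = 7776$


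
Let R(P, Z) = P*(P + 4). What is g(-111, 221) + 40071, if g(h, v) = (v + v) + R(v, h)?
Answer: 90238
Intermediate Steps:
R(P, Z) = P*(4 + P)
g(h, v) = 2*v + v*(4 + v) (g(h, v) = (v + v) + v*(4 + v) = 2*v + v*(4 + v))
g(-111, 221) + 40071 = 221*(6 + 221) + 40071 = 221*227 + 40071 = 50167 + 40071 = 90238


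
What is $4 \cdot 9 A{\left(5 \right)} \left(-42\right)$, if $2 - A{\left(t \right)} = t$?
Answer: $4536$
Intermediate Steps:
$A{\left(t \right)} = 2 - t$
$4 \cdot 9 A{\left(5 \right)} \left(-42\right) = 4 \cdot 9 \left(2 - 5\right) \left(-42\right) = 36 \left(2 - 5\right) \left(-42\right) = 36 \left(-3\right) \left(-42\right) = \left(-108\right) \left(-42\right) = 4536$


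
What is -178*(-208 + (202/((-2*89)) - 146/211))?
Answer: 7880674/211 ≈ 37349.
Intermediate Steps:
-178*(-208 + (202/((-2*89)) - 146/211)) = -178*(-208 + (202/(-178) - 146*1/211)) = -178*(-208 + (202*(-1/178) - 146/211)) = -178*(-208 + (-101/89 - 146/211)) = -178*(-208 - 34305/18779) = -178*(-3940337/18779) = 7880674/211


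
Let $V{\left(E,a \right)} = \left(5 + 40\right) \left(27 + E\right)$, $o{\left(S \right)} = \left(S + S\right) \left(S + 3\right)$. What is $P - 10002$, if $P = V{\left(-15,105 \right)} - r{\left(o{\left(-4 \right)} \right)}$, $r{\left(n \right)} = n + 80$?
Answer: $-9550$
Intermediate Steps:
$o{\left(S \right)} = 2 S \left(3 + S\right)$
$V{\left(E,a \right)} = 1215 + 45 E$ ($V{\left(E,a \right)} = 45 \left(27 + E\right) = 1215 + 45 E$)
$r{\left(n \right)} = 80 + n$
$P = 452$ ($P = \left(1215 + 45 \left(-15\right)\right) - \left(80 + 2 \left(-4\right) \left(3 - 4\right)\right) = \left(1215 - 675\right) - \left(80 + 2 \left(-4\right) \left(-1\right)\right) = 540 - \left(80 + 8\right) = 540 - 88 = 452$)
$P - 10002 = 452 - 10002 = -9550$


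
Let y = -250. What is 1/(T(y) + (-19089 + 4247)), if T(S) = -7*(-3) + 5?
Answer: -1/14816 ≈ -6.7495e-5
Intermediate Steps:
T(S) = 26 (T(S) = 21 + 5 = 26)
1/(T(y) + (-19089 + 4247)) = 1/(26 + (-19089 + 4247)) = 1/(26 - 14842) = 1/(-14816) = -1/14816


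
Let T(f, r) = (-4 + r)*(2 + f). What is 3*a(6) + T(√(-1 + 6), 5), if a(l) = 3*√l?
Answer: 2 + √5 + 9*√6 ≈ 26.281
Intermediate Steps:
3*a(6) + T(√(-1 + 6), 5) = 3*(3*√6) + (-8 - 4*√(-1 + 6) + 2*5 + √(-1 + 6)*5) = 9*√6 + (-8 - 4*√5 + 10 + √5*5) = 9*√6 + (-8 - 4*√5 + 10 + 5*√5) = 9*√6 + (2 + √5) = 2 + √5 + 9*√6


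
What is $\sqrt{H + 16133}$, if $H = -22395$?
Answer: $i \sqrt{6262} \approx 79.133 i$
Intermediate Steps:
$\sqrt{H + 16133} = \sqrt{-22395 + 16133} = \sqrt{-6262} = i \sqrt{6262}$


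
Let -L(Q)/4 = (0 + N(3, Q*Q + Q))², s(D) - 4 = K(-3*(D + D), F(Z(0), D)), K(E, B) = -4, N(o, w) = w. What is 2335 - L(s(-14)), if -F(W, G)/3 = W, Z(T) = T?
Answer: 2335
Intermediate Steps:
F(W, G) = -3*W
s(D) = 0 (s(D) = 4 - 4 = 0)
L(Q) = -4*(Q + Q²)² (L(Q) = -4*(0 + (Q*Q + Q))² = -4*(0 + (Q² + Q))² = -4*(0 + (Q + Q²))² = -4*(Q + Q²)²)
2335 - L(s(-14)) = 2335 - (-4)*0²*(1 + 0)² = 2335 - (-4)*0*1² = 2335 - (-4)*0 = 2335 - 1*0 = 2335 + 0 = 2335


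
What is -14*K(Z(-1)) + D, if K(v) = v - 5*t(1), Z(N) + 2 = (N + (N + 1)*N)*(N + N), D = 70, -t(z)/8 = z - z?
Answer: 70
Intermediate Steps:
t(z) = 0 (t(z) = -8*(z - z) = -8*0 = 0)
Z(N) = -2 + 2*N*(N + N*(1 + N)) (Z(N) = -2 + (N + (N + 1)*N)*(N + N) = -2 + (N + (1 + N)*N)*(2*N) = -2 + (N + N*(1 + N))*(2*N) = -2 + 2*N*(N + N*(1 + N)))
K(v) = v (K(v) = v - 5*0 = v + 0 = v)
-14*K(Z(-1)) + D = -14*(-2 + 2*(-1)³ + 4*(-1)²) + 70 = -14*(-2 + 2*(-1) + 4*1) + 70 = -14*(-2 - 2 + 4) + 70 = -14*0 + 70 = 0 + 70 = 70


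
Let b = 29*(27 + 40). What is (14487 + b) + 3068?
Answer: 19498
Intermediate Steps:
b = 1943 (b = 29*67 = 1943)
(14487 + b) + 3068 = (14487 + 1943) + 3068 = 16430 + 3068 = 19498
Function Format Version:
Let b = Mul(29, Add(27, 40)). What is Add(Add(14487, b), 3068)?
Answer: 19498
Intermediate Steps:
b = 1943 (b = Mul(29, 67) = 1943)
Add(Add(14487, b), 3068) = Add(Add(14487, 1943), 3068) = Add(16430, 3068) = 19498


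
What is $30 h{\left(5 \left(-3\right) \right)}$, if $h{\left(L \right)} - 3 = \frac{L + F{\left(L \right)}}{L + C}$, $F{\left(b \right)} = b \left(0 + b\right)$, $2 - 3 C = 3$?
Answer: $- \frac{7380}{23} \approx -320.87$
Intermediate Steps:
$C = - \frac{1}{3}$ ($C = \frac{2}{3} - 1 = - \frac{1}{3} \approx -0.33333$)
$F{\left(b \right)} = b^{2}$ ($F{\left(b \right)} = b b = b^{2}$)
$h{\left(L \right)} = 3 + \frac{L + L^{2}}{- \frac{1}{3} + L}$ ($h{\left(L \right)} = 3 + \frac{L + L^{2}}{L - \frac{1}{3}} = 3 + \frac{L + L^{2}}{- \frac{1}{3} + L}$)
$30 h{\left(5 \left(-3\right) \right)} = 30 \frac{3 \left(-1 + \left(5 \left(-3\right)\right)^{2} + 4 \cdot 5 \left(-3\right)\right)}{-1 + 3 \cdot 5 \left(-3\right)} = 30 \frac{3 \left(-1 + \left(-15\right)^{2} + 4 \left(-15\right)\right)}{-1 + 3 \left(-15\right)} = 30 \frac{3 \left(-1 + 225 - 60\right)}{-1 - 45} = 30 \cdot 3 \frac{1}{-46} \cdot 164 = 30 \cdot 3 \left(- \frac{1}{46}\right) 164 = 30 \left(- \frac{246}{23}\right) = - \frac{7380}{23}$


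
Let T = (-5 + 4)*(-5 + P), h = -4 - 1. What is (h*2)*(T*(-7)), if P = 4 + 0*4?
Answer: 70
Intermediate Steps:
h = -5
P = 4 (P = 4 + 0 = 4)
T = 1 (T = (-5 + 4)*(-5 + 4) = -1*(-1) = 1)
(h*2)*(T*(-7)) = (-5*2)*(1*(-7)) = -10*(-7) = 70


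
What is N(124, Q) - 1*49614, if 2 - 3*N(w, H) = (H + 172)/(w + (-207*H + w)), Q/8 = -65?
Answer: -4014512393/80916 ≈ -49613.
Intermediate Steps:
Q = -520 (Q = 8*(-65) = -520)
N(w, H) = 2/3 - (172 + H)/(3*(-207*H + 2*w)) (N(w, H) = 2/3 - (H + 172)/(3*(w + (-207*H + w))) = 2/3 - (172 + H)/(3*(w + (w - 207*H))) = 2/3 - (172 + H)/(3*(-207*H + 2*w)))
N(124, Q) - 1*49614 = (172 - 4*124 + 415*(-520))/(3*(-2*124 + 207*(-520))) - 1*49614 = (172 - 496 - 215800)/(3*(-248 - 107640)) - 49614 = (1/3)*(-216124)/(-107888) - 49614 = (1/3)*(-1/107888)*(-216124) - 49614 = 54031/80916 - 49614 = -4014512393/80916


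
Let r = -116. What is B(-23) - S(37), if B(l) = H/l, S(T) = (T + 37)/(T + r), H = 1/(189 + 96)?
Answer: 484991/517845 ≈ 0.93656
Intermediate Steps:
H = 1/285 ≈ 0.0035088
S(T) = (37 + T)/(-116 + T) (S(T) = (T + 37)/(T - 116) = (37 + T)/(-116 + T))
B(l) = 1/(285*l)
B(-23) - S(37) = (1/285)/(-23) - (37 + 37)/(-116 + 37) = (1/285)*(-1/23) - 74/(-79) = -1/6555 - (-1)*74/79 = -1/6555 - 1*(-74/79) = -1/6555 + 74/79 = 484991/517845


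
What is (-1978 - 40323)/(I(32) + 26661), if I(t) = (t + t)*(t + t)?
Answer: -42301/30757 ≈ -1.3753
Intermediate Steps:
I(t) = 4*t² (I(t) = (2*t)*(2*t) = 4*t²)
(-1978 - 40323)/(I(32) + 26661) = (-1978 - 40323)/(4*32² + 26661) = -42301/(4*1024 + 26661) = -42301/(4096 + 26661) = -42301/30757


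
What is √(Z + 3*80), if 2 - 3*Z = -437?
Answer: √3477/3 ≈ 19.655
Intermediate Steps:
Z = 439/3 (Z = ⅔ - ⅓*(-437) = ⅔ + 437/3 = 439/3 ≈ 146.33)
√(Z + 3*80) = √(439/3 + 3*80) = √(439/3 + 240) = √(1159/3) = √3477/3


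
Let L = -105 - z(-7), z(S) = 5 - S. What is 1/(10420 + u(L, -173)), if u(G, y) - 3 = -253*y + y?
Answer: 1/54019 ≈ 1.8512e-5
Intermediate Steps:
L = -117 (L = -105 - (5 - 1*(-7)) = -105 - (5 + 7) = -105 - 1*12 = -105 - 12 = -117)
u(G, y) = 3 - 252*y (u(G, y) = 3 + (-253*y + y) = 3 - 252*y)
1/(10420 + u(L, -173)) = 1/(10420 + (3 - 252*(-173))) = 1/(10420 + (3 + 43596)) = 1/(10420 + 43599) = 1/54019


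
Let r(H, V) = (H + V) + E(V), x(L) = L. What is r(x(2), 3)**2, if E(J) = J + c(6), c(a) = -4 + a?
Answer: 100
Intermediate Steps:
E(J) = 2 + J (E(J) = J + (-4 + 6) = J + 2 = 2 + J)
r(H, V) = 2 + H + 2*V (r(H, V) = (H + V) + (2 + V) = 2 + H + 2*V)
r(x(2), 3)**2 = (2 + 2 + 2*3)**2 = (2 + 2 + 6)**2 = 10**2 = 100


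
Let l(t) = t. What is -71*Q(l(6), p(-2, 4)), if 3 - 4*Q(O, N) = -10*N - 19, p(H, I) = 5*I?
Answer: -7881/2 ≈ -3940.5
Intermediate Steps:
Q(O, N) = 11/2 + 5*N/2 (Q(O, N) = 3/4 - (-10*N - 19)/4 = 3/4 - (-19 - 10*N)/4 = 3/4 + (19/4 + 5*N/2) = 11/2 + 5*N/2)
-71*Q(l(6), p(-2, 4)) = -71*(11/2 + 5*(5*4)/2) = -71*(11/2 + (5/2)*20) = -71*(11/2 + 50) = -71*111/2 = -7881/2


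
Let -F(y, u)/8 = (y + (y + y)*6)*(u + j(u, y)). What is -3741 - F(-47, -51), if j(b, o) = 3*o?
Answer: 934755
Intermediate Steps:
F(y, u) = -104*y*(u + 3*y) (F(y, u) = -8*(y + (y + y)*6)*(u + 3*y) = -8*(y + (2*y)*6)*(u + 3*y) = -8*(y + 12*y)*(u + 3*y) = -8*13*y*(u + 3*y) = -104*y*(u + 3*y))
-3741 - F(-47, -51) = -3741 - (-104)*(-47)*(-51 + 3*(-47)) = -3741 - (-104)*(-47)*(-51 - 141) = -3741 - (-104)*(-47)*(-192) = -3741 - 1*(-938496) = -3741 + 938496 = 934755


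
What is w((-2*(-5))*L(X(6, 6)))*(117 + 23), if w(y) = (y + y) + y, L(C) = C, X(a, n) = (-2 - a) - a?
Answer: -58800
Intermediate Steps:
X(a, n) = -2 - 2*a
w(y) = 3*y (w(y) = 2*y + y = 3*y)
w((-2*(-5))*L(X(6, 6)))*(117 + 23) = (3*((-2*(-5))*(-2 - 2*6)))*(117 + 23) = (3*(10*(-2 - 12)))*140 = (3*(10*(-14)))*140 = (3*(-140))*140 = -420*140 = -58800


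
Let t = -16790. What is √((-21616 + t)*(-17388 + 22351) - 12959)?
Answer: I*√190621937 ≈ 13807.0*I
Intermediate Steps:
√((-21616 + t)*(-17388 + 22351) - 12959) = √((-21616 - 16790)*(-17388 + 22351) - 12959) = √(-38406*4963 - 12959) = √(-190608978 - 12959) = √(-190621937) = I*√190621937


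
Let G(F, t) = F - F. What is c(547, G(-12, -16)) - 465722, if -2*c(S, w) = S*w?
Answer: -465722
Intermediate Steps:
G(F, t) = 0
c(S, w) = -S*w/2
c(547, G(-12, -16)) - 465722 = -½*547*0 - 465722 = 0 - 465722 = -465722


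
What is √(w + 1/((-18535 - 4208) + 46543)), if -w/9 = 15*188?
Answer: I*√143762471762/2380 ≈ 159.31*I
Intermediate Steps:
w = -25380 (w = -135*188 = -9*2820 = -25380)
√(w + 1/((-18535 - 4208) + 46543)) = √(-25380 + 1/((-18535 - 4208) + 46543)) = √(-25380 + 1/(-22743 + 46543)) = √(-25380 + 1/23800) = √(-604043999/23800) = I*√143762471762/2380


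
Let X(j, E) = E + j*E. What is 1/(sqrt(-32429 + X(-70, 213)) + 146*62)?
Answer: 4526/40992915 - I*sqrt(47126)/81985830 ≈ 0.00011041 - 2.6478e-6*I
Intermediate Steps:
X(j, E) = E + E*j
1/(sqrt(-32429 + X(-70, 213)) + 146*62) = 1/(sqrt(-32429 + 213*(1 - 70)) + 146*62) = 1/(sqrt(-32429 + 213*(-69)) + 9052) = 1/(sqrt(-32429 - 14697) + 9052) = 1/(sqrt(-47126) + 9052) = 1/(I*sqrt(47126) + 9052) = 1/(9052 + I*sqrt(47126))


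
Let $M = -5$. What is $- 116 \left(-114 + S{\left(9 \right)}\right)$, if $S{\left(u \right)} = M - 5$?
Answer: $14384$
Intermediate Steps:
$S{\left(u \right)} = -10$ ($S{\left(u \right)} = -5 - 5 = -10$)
$- 116 \left(-114 + S{\left(9 \right)}\right) = - 116 \left(-114 - 10\right) = \left(-116\right) \left(-124\right) = 14384$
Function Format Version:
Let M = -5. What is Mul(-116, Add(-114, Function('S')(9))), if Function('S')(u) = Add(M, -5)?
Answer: 14384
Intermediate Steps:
Function('S')(u) = -10 (Function('S')(u) = Add(-5, -5) = -10)
Mul(-116, Add(-114, Function('S')(9))) = Mul(-116, Add(-114, -10)) = Mul(-116, -124) = 14384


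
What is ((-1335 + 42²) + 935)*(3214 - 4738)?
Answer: -2078736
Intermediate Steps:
((-1335 + 42²) + 935)*(3214 - 4738) = ((-1335 + 1764) + 935)*(-1524) = (429 + 935)*(-1524) = 1364*(-1524) = -2078736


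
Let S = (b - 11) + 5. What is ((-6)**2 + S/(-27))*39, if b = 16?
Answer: 12506/9 ≈ 1389.6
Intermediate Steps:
S = 10 (S = (16 - 11) + 5 = 5 + 5 = 10)
((-6)**2 + S/(-27))*39 = ((-6)**2 + 10/(-27))*39 = (36 + 10*(-1/27))*39 = (36 - 10/27)*39 = (962/27)*39 = 12506/9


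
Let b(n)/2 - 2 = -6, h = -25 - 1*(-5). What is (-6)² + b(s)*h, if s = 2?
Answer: 196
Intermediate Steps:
h = -20 (h = -25 + 5 = -20)
b(n) = -8 (b(n) = 4 + 2*(-6) = 4 - 12 = -8)
(-6)² + b(s)*h = (-6)² - 8*(-20) = 36 + 160 = 196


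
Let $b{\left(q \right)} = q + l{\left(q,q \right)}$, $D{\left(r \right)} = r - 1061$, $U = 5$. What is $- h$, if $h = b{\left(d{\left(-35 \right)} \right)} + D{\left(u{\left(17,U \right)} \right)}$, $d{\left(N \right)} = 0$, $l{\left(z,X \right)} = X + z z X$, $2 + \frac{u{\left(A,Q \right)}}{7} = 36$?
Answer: $823$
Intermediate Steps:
$u{\left(A,Q \right)} = 238$ ($u{\left(A,Q \right)} = -14 + 7 \cdot 36 = -14 + 252 = 238$)
$l{\left(z,X \right)} = X + X z^{2}$ ($l{\left(z,X \right)} = X + z X z = X + X z^{2}$)
$D{\left(r \right)} = -1061 + r$ ($D{\left(r \right)} = r - 1061 = -1061 + r$)
$b{\left(q \right)} = q + q \left(1 + q^{2}\right)$
$h = -823$ ($h = 0 \left(2 + 0^{2}\right) + \left(-1061 + 238\right) = 0 \left(2 + 0\right) - 823 = 0 \cdot 2 - 823 = 0 - 823 = -823$)
$- h = \left(-1\right) \left(-823\right) = 823$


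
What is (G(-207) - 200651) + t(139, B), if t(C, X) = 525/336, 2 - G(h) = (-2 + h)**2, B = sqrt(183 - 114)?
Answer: -3909255/16 ≈ -2.4433e+5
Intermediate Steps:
B = sqrt(69) ≈ 8.3066
G(h) = 2 - (-2 + h)**2
t(C, X) = 25/16 (t(C, X) = 525*(1/336) = 25/16)
(G(-207) - 200651) + t(139, B) = ((2 - (-2 - 207)**2) - 200651) + 25/16 = ((2 - 1*(-209)**2) - 200651) + 25/16 = ((2 - 1*43681) - 200651) + 25/16 = ((2 - 43681) - 200651) + 25/16 = (-43679 - 200651) + 25/16 = -244330 + 25/16 = -3909255/16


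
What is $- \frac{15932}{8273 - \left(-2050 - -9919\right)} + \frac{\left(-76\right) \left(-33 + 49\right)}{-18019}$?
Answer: $- \frac{71646861}{1819919} \approx -39.368$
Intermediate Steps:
$- \frac{15932}{8273 - \left(-2050 - -9919\right)} + \frac{\left(-76\right) \left(-33 + 49\right)}{-18019} = - \frac{15932}{8273 - \left(-2050 + 9919\right)} + \left(-76\right) 16 \left(- \frac{1}{18019}\right) = - \frac{15932}{8273 - 7869} - - \frac{1216}{18019} = - \frac{15932}{8273 - 7869} + \frac{1216}{18019} = - \frac{15932}{404} + \frac{1216}{18019} = \left(-15932\right) \frac{1}{404} + \frac{1216}{18019} = - \frac{3983}{101} + \frac{1216}{18019} = - \frac{71646861}{1819919}$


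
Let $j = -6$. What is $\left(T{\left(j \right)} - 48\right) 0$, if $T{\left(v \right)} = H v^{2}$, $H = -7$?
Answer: $0$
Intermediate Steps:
$T{\left(v \right)} = - 7 v^{2}$
$\left(T{\left(j \right)} - 48\right) 0 = \left(- 7 \left(-6\right)^{2} - 48\right) 0 = \left(\left(-7\right) 36 - 48\right) 0 = \left(-252 - 48\right) 0 = \left(-300\right) 0 = 0$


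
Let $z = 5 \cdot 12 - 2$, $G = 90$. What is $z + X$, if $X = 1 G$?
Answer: $148$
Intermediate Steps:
$X = 90$ ($X = 1 \cdot 90 = 90$)
$z = 58$ ($z = 60 - 2 = 58$)
$z + X = 58 + 90 = 148$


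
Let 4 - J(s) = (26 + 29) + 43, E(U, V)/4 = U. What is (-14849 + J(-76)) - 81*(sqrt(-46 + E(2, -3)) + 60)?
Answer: -19803 - 81*I*sqrt(38) ≈ -19803.0 - 499.32*I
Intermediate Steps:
E(U, V) = 4*U
J(s) = -94 (J(s) = 4 - ((26 + 29) + 43) = 4 - (55 + 43) = 4 - 1*98 = 4 - 98 = -94)
(-14849 + J(-76)) - 81*(sqrt(-46 + E(2, -3)) + 60) = (-14849 - 94) - 81*(sqrt(-46 + 4*2) + 60) = -14943 - 81*(sqrt(-46 + 8) + 60) = -14943 - 81*(sqrt(-38) + 60) = -14943 - 81*(I*sqrt(38) + 60) = -14943 - 81*(60 + I*sqrt(38)) = -14943 + (-4860 - 81*I*sqrt(38)) = -19803 - 81*I*sqrt(38)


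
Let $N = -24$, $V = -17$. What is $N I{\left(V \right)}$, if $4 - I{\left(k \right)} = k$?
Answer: $-504$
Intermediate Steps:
$I{\left(k \right)} = 4 - k$
$N I{\left(V \right)} = - 24 \left(4 - -17\right) = - 24 \left(4 + 17\right) = \left(-24\right) 21 = -504$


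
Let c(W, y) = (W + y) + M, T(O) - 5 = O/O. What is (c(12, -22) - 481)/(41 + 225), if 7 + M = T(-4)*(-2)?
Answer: -255/133 ≈ -1.9173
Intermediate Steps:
T(O) = 6 (T(O) = 5 + O/O = 5 + 1 = 6)
M = -19 (M = -7 + 6*(-2) = -7 - 12 = -19)
c(W, y) = -19 + W + y (c(W, y) = (W + y) - 19 = -19 + W + y)
(c(12, -22) - 481)/(41 + 225) = ((-19 + 12 - 22) - 481)/(41 + 225) = (-29 - 481)/266 = -510*1/266 = -255/133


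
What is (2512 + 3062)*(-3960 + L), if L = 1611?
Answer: -13093326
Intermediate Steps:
(2512 + 3062)*(-3960 + L) = (2512 + 3062)*(-3960 + 1611) = 5574*(-2349) = -13093326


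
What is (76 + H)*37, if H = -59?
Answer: 629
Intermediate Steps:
(76 + H)*37 = (76 - 59)*37 = 17*37 = 629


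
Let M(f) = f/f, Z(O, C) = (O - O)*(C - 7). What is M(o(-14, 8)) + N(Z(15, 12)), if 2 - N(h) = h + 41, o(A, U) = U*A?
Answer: -38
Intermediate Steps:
Z(O, C) = 0 (Z(O, C) = 0*(-7 + C) = 0)
o(A, U) = A*U
N(h) = -39 - h (N(h) = 2 - (h + 41) = 2 - (41 + h) = 2 + (-41 - h) = -39 - h)
M(f) = 1
M(o(-14, 8)) + N(Z(15, 12)) = 1 + (-39 - 1*0) = 1 + (-39 + 0) = 1 - 39 = -38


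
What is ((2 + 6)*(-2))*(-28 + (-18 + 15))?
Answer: 496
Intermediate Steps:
((2 + 6)*(-2))*(-28 + (-18 + 15)) = (8*(-2))*(-28 - 3) = -16*(-31) = 496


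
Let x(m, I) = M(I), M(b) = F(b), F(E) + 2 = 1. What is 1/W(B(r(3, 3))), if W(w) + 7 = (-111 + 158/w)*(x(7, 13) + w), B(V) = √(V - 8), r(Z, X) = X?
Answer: 1310/500829 + 397*I*√5/500829 ≈ 0.0026157 + 0.0017725*I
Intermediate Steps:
F(E) = -1 (F(E) = -2 + 1 = -1)
B(V) = √(-8 + V)
M(b) = -1
x(m, I) = -1
W(w) = -7 + (-1 + w)*(-111 + 158/w) (W(w) = -7 + (-111 + 158/w)*(-1 + w) = -7 + (-1 + w)*(-111 + 158/w))
1/W(B(r(3, 3))) = 1/(262 - 158/√(-8 + 3) - 111*√(-8 + 3)) = 1/(262 - 158*(-I*√5/5) - 111*I*√5) = 1/(262 - (-158)*I*√5/5 - 111*I*√5) = 1/(262 + 158*I*√5/5 - 111*I*√5) = 1/(262 - 397*I*√5/5)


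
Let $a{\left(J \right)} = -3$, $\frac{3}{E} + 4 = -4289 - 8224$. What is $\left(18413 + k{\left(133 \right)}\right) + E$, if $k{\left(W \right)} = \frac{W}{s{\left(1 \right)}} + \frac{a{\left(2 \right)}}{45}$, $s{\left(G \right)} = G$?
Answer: $\frac{3482091668}{187755} \approx 18546.0$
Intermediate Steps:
$E = - \frac{3}{12517}$ ($E = \frac{3}{-4 - 12513} = \frac{3}{-12517} = 3 \left(- \frac{1}{12517}\right) = - \frac{3}{12517} \approx -0.00023967$)
$k{\left(W \right)} = - \frac{1}{15} + W$ ($k{\left(W \right)} = \frac{W}{1} - \frac{3}{45} = W 1 - \frac{1}{15} = W - \frac{1}{15} = - \frac{1}{15} + W$)
$\left(18413 + k{\left(133 \right)}\right) + E = \left(18413 + \left(- \frac{1}{15} + 133\right)\right) - \frac{3}{12517} = \left(18413 + \frac{1994}{15}\right) - \frac{3}{12517} = \frac{278189}{15} - \frac{3}{12517} = \frac{3482091668}{187755}$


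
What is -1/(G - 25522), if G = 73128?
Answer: -1/47606 ≈ -2.1006e-5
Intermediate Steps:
-1/(G - 25522) = -1/(73128 - 25522) = -1/47606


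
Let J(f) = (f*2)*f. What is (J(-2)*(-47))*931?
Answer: -350056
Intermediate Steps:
J(f) = 2*f² (J(f) = (2*f)*f = 2*f²)
(J(-2)*(-47))*931 = ((2*(-2)²)*(-47))*931 = ((2*4)*(-47))*931 = (8*(-47))*931 = -376*931 = -350056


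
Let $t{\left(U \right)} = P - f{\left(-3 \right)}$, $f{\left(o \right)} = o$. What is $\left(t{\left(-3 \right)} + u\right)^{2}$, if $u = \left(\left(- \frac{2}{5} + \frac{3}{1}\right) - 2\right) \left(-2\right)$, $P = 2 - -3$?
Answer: $\frac{1156}{25} \approx 46.24$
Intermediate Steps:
$P = 5$ ($P = 2 + 3 = 5$)
$u = - \frac{6}{5}$ ($u = \left(\left(\left(-2\right) \frac{1}{5} + 3 \cdot 1\right) - 2\right) \left(-2\right) = \left(\left(- \frac{2}{5} + 3\right) - 2\right) \left(-2\right) = \left(\frac{13}{5} - 2\right) \left(-2\right) = \frac{3}{5} \left(-2\right) = - \frac{6}{5} \approx -1.2$)
$t{\left(U \right)} = 8$ ($t{\left(U \right)} = 5 - -3 = 5 + 3 = 8$)
$\left(t{\left(-3 \right)} + u\right)^{2} = \left(8 - \frac{6}{5}\right)^{2} = \left(\frac{34}{5}\right)^{2} = \frac{1156}{25}$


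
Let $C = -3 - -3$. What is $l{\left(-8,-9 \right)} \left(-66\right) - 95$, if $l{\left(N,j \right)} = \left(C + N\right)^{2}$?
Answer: $-4319$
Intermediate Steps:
$C = 0$ ($C = -3 + 3 = 0$)
$l{\left(N,j \right)} = N^{2}$ ($l{\left(N,j \right)} = \left(0 + N\right)^{2} = N^{2}$)
$l{\left(-8,-9 \right)} \left(-66\right) - 95 = \left(-8\right)^{2} \left(-66\right) - 95 = 64 \left(-66\right) - 95 = -4224 - 95 = -4319$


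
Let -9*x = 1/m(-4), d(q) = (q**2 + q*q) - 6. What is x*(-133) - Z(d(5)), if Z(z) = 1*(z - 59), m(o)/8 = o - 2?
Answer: 6347/432 ≈ 14.692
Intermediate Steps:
d(q) = -6 + 2*q**2 (d(q) = (q**2 + q**2) - 6 = 2*q**2 - 6 = -6 + 2*q**2)
m(o) = -16 + 8*o (m(o) = 8*(o - 2) = 8*(-2 + o) = -16 + 8*o)
Z(z) = -59 + z (Z(z) = 1*(-59 + z) = -59 + z)
x = 1/432 (x = -1/(9*(-16 + 8*(-4))) = -1/(9*(-16 - 32)) = -1/9/(-48) = -1/9*(-1/48) = 1/432 ≈ 0.0023148)
x*(-133) - Z(d(5)) = (1/432)*(-133) - (-59 + (-6 + 2*5**2)) = -133/432 - (-59 + (-6 + 2*25)) = -133/432 - (-59 + (-6 + 50)) = -133/432 - (-59 + 44) = -133/432 - 1*(-15) = -133/432 + 15 = 6347/432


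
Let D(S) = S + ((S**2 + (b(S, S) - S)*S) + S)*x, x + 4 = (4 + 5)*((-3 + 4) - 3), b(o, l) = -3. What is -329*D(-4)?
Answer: 59220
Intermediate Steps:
x = -22 (x = -4 + (4 + 5)*((-3 + 4) - 3) = -4 + 9*(1 - 3) = -4 + 9*(-2) = -4 - 18 = -22)
D(S) = -22*S**2 - 21*S - 22*S*(-3 - S) (D(S) = S + ((S**2 + (-3 - S)*S) + S)*(-22) = S + ((S**2 + S*(-3 - S)) + S)*(-22) = S + (S + S**2 + S*(-3 - S))*(-22) = S + (-22*S - 22*S**2 - 22*S*(-3 - S)) = -22*S**2 - 21*S - 22*S*(-3 - S))
-329*D(-4) = -14805*(-4) = -329*(-180) = 59220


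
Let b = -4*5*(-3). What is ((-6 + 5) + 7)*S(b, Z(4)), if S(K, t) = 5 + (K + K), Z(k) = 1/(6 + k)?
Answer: 750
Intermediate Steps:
b = 60 (b = -20*(-3) = 60)
S(K, t) = 5 + 2*K
((-6 + 5) + 7)*S(b, Z(4)) = ((-6 + 5) + 7)*(5 + 2*60) = (-1 + 7)*(5 + 120) = 6*125 = 750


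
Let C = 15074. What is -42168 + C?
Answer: -27094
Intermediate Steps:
-42168 + C = -42168 + 15074 = -27094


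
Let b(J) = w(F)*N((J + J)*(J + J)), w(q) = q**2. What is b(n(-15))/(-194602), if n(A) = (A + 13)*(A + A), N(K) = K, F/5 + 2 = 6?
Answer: -2880000/97301 ≈ -29.599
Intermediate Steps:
F = 20 (F = -10 + 5*6 = -10 + 30 = 20)
n(A) = 2*A*(13 + A) (n(A) = (13 + A)*(2*A) = 2*A*(13 + A))
b(J) = 1600*J**2 (b(J) = 20**2*((J + J)*(J + J)) = 400*((2*J)*(2*J)) = 400*(4*J**2) = 1600*J**2)
b(n(-15))/(-194602) = (1600*(2*(-15)*(13 - 15))**2)/(-194602) = (1600*(2*(-15)*(-2))**2)*(-1/194602) = (1600*60**2)*(-1/194602) = (1600*3600)*(-1/194602) = 5760000*(-1/194602) = -2880000/97301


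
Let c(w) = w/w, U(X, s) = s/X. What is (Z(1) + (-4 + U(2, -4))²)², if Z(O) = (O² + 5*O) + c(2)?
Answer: 1849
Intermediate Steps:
c(w) = 1
Z(O) = 1 + O² + 5*O (Z(O) = (O² + 5*O) + 1 = 1 + O² + 5*O)
(Z(1) + (-4 + U(2, -4))²)² = ((1 + 1² + 5*1) + (-4 - 4/2)²)² = ((1 + 1 + 5) + (-4 - 4*½)²)² = (7 + (-4 - 2)²)² = (7 + (-6)²)² = (7 + 36)² = 43² = 1849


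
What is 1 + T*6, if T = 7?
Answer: 43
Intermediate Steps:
1 + T*6 = 1 + 7*6 = 1 + 42 = 43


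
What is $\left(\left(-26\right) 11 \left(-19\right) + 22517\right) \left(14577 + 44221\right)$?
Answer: $1643462898$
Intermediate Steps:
$\left(\left(-26\right) 11 \left(-19\right) + 22517\right) \left(14577 + 44221\right) = \left(\left(-286\right) \left(-19\right) + 22517\right) 58798 = \left(5434 + 22517\right) 58798 = 27951 \cdot 58798 = 1643462898$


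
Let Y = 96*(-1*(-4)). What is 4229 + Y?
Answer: 4613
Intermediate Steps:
Y = 384 (Y = 96*4 = 384)
4229 + Y = 4229 + 384 = 4613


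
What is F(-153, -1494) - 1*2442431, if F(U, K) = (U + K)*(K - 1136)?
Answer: 1889179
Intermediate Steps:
F(U, K) = (-1136 + K)*(K + U) (F(U, K) = (K + U)*(-1136 + K) = (-1136 + K)*(K + U))
F(-153, -1494) - 1*2442431 = ((-1494)² - 1136*(-1494) - 1136*(-153) - 1494*(-153)) - 1*2442431 = (2232036 + 1697184 + 173808 + 228582) - 2442431 = 4331610 - 2442431 = 1889179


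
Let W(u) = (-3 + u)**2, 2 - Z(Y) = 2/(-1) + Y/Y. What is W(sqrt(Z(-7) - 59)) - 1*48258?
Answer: -48305 - 12*I*sqrt(14) ≈ -48305.0 - 44.9*I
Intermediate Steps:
Z(Y) = 3 (Z(Y) = 2 - (2/(-1) + Y/Y) = 2 - (2*(-1) + 1) = 2 - (-2 + 1) = 2 - 1*(-1) = 2 + 1 = 3)
W(sqrt(Z(-7) - 59)) - 1*48258 = (-3 + sqrt(3 - 59))**2 - 1*48258 = (-3 + sqrt(-56))**2 - 48258 = (-3 + 2*I*sqrt(14))**2 - 48258 = -48258 + (-3 + 2*I*sqrt(14))**2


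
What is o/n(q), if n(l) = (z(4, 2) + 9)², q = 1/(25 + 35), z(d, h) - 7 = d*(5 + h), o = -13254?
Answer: -6627/968 ≈ -6.8461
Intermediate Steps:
z(d, h) = 7 + d*(5 + h)
q = 1/60 ≈ 0.016667
n(l) = 1936 (n(l) = ((7 + 5*4 + 4*2) + 9)² = ((7 + 20 + 8) + 9)² = (35 + 9)² = 44² = 1936)
o/n(q) = -13254/1936 = -13254*1/1936 = -6627/968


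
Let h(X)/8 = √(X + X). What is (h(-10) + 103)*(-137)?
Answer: -14111 - 2192*I*√5 ≈ -14111.0 - 4901.5*I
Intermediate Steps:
h(X) = 8*√2*√X (h(X) = 8*√(X + X) = 8*√(2*X) = 8*(√2*√X) = 8*√2*√X)
(h(-10) + 103)*(-137) = (8*√2*√(-10) + 103)*(-137) = (8*√2*(I*√10) + 103)*(-137) = (16*I*√5 + 103)*(-137) = (103 + 16*I*√5)*(-137) = -14111 - 2192*I*√5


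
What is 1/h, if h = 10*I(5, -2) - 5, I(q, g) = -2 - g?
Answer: -⅕ ≈ -0.20000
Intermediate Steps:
h = -5 (h = 10*(-2 - 1*(-2)) - 5 = 10*(-2 + 2) - 5 = 10*0 - 5 = 0 - 5 = -5)
1/h = 1/(-5) = -⅕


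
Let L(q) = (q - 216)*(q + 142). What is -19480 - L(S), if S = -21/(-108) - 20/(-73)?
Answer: 77534129399/6906384 ≈ 11226.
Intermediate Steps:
S = 1231/2628 (S = -21*(-1/108) - 20*(-1/73) = 7/36 + 20/73 = 1231/2628 ≈ 0.46842)
L(q) = (-216 + q)*(142 + q)
-19480 - L(S) = -19480 - (-30672 + (1231/2628)**2 - 74*1231/2628) = -19480 - (-30672 + 1515361/6906384 - 45547/1314) = -19480 - 1*(-212070489719/6906384) = -19480 + 212070489719/6906384 = 77534129399/6906384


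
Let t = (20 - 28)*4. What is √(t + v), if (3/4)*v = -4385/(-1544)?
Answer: I*√37833018/1158 ≈ 5.3116*I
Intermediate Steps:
v = 4385/1158 (v = 4*(-4385/(-1544))/3 = 4*(-4385*(-1/1544))/3 = (4/3)*(4385/1544) = 4385/1158 ≈ 3.7867)
t = -32 (t = -8*4 = -32)
√(t + v) = √(-32 + 4385/1158) = √(-32671/1158) = I*√37833018/1158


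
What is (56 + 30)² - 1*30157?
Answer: -22761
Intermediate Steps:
(56 + 30)² - 1*30157 = 86² - 30157 = 7396 - 30157 = -22761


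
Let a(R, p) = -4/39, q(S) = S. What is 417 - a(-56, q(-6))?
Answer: 16267/39 ≈ 417.10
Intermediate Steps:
a(R, p) = -4/39 (a(R, p) = -4*1/39 = -4/39)
417 - a(-56, q(-6)) = 417 - 1*(-4/39) = 417 + 4/39 = 16267/39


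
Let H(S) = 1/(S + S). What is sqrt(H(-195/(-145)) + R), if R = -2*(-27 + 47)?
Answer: I*sqrt(241098)/78 ≈ 6.2951*I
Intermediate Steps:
R = -40 (R = -2*20 = -40)
H(S) = 1/(2*S)
sqrt(H(-195/(-145)) + R) = sqrt(1/(2*((-195/(-145)))) - 40) = sqrt(1/(2*((-195*(-1/145)))) - 40) = sqrt(1/(2*(39/29)) - 40) = sqrt((1/2)*(29/39) - 40) = sqrt(29/78 - 40) = sqrt(-3091/78) = I*sqrt(241098)/78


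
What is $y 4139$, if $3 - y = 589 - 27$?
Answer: $-2313701$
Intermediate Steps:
$y = -559$ ($y = 3 - \left(589 - 27\right) = 3 - 562 = -559$)
$y 4139 = \left(-559\right) 4139 = -2313701$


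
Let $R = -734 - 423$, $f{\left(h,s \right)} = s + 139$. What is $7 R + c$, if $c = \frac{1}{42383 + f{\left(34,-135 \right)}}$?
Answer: $- \frac{343292312}{42387} \approx -8099.0$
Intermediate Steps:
$f{\left(h,s \right)} = 139 + s$
$R = -1157$ ($R = -734 - 423 = -1157$)
$c = \frac{1}{42387}$ ($c = \frac{1}{42383 + \left(139 - 135\right)} = \frac{1}{42383 + 4} = \frac{1}{42387} \approx 2.3592 \cdot 10^{-5}$)
$7 R + c = 7 \left(-1157\right) + \frac{1}{42387} = -8099 + \frac{1}{42387} = - \frac{343292312}{42387}$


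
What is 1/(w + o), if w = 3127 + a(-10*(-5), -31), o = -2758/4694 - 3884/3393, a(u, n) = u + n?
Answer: 7963371/25038970471 ≈ 0.00031804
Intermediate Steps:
a(u, n) = n + u
o = -13794695/7963371 (o = -2758*1/4694 - 3884*1/3393 = -1379/2347 - 3884/3393 = -13794695/7963371 ≈ -1.7323)
w = 3146 (w = 3127 + (-31 - 10*(-5)) = 3127 + (-31 + 50) = 3127 + 19 = 3146)
1/(w + o) = 1/(3146 - 13794695/7963371) = 1/(25038970471/7963371) = 7963371/25038970471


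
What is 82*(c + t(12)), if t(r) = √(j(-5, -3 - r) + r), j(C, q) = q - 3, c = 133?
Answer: 10906 + 82*I*√6 ≈ 10906.0 + 200.86*I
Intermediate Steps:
j(C, q) = -3 + q
t(r) = I*√6 (t(r) = √((-3 + (-3 - r)) + r) = √((-6 - r) + r) = √(-6) = I*√6)
82*(c + t(12)) = 82*(133 + I*√6) = 10906 + 82*I*√6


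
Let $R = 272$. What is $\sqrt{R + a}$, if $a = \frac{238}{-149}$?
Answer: $\frac{\sqrt{6003210}}{149} \approx 16.444$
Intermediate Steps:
$a = - \frac{238}{149}$ ($a = 238 \left(- \frac{1}{149}\right) = - \frac{238}{149} \approx -1.5973$)
$\sqrt{R + a} = \sqrt{272 - \frac{238}{149}} = \sqrt{\frac{40290}{149}} = \frac{\sqrt{6003210}}{149}$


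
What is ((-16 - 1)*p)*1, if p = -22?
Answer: 374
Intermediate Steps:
((-16 - 1)*p)*1 = ((-16 - 1)*(-22))*1 = -17*(-22)*1 = 374*1 = 374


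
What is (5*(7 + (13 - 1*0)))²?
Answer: 10000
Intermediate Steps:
(5*(7 + (13 - 1*0)))² = (5*(7 + (13 + 0)))² = (5*(7 + 13))² = (5*20)² = 100² = 10000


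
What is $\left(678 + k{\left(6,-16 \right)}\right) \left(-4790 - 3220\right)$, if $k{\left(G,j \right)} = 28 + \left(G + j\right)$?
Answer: $-5574960$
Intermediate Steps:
$k{\left(G,j \right)} = 28 + G + j$
$\left(678 + k{\left(6,-16 \right)}\right) \left(-4790 - 3220\right) = \left(678 + \left(28 + 6 - 16\right)\right) \left(-4790 - 3220\right) = \left(678 + 18\right) \left(-8010\right) = 696 \left(-8010\right) = -5574960$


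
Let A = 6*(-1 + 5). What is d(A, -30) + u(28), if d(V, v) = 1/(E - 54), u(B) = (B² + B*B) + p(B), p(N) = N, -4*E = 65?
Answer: 448472/281 ≈ 1596.0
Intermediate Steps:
E = -65/4 (E = -¼*65 = -65/4 ≈ -16.250)
u(B) = B + 2*B² (u(B) = (B² + B*B) + B = (B² + B²) + B = 2*B² + B = B + 2*B²)
A = 24 (A = 6*4 = 24)
d(V, v) = -4/281 (d(V, v) = 1/(-65/4 - 54) = 1/(-281/4) = -4/281)
d(A, -30) + u(28) = -4/281 + 28*(1 + 2*28) = -4/281 + 28*(1 + 56) = -4/281 + 28*57 = -4/281 + 1596 = 448472/281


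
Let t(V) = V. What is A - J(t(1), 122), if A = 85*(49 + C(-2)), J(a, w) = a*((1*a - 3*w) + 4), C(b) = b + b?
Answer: 4186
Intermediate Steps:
C(b) = 2*b
J(a, w) = a*(4 + a - 3*w) (J(a, w) = a*((a - 3*w) + 4) = a*(4 + a - 3*w))
A = 3825 (A = 85*(49 + 2*(-2)) = 85*(49 - 4) = 85*45 = 3825)
A - J(t(1), 122) = 3825 - (4 + 1 - 3*122) = 3825 - (4 + 1 - 366) = 3825 - (-361) = 3825 - 1*(-361) = 3825 + 361 = 4186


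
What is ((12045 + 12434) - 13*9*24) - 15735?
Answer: 5936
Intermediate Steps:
((12045 + 12434) - 13*9*24) - 15735 = (24479 - 117*24) - 15735 = (24479 - 2808) - 15735 = 21671 - 15735 = 5936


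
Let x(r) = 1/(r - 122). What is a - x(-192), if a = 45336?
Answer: 14235505/314 ≈ 45336.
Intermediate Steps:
x(r) = 1/(-122 + r)
a - x(-192) = 45336 - 1/(-122 - 192) = 45336 - 1/(-314) = 45336 - 1*(-1/314) = 45336 + 1/314 = 14235505/314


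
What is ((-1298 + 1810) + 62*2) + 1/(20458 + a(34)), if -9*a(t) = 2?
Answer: 117100329/184120 ≈ 636.00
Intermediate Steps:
a(t) = -2/9 (a(t) = -1/9*2 = -2/9)
((-1298 + 1810) + 62*2) + 1/(20458 + a(34)) = ((-1298 + 1810) + 62*2) + 1/(20458 - 2/9) = (512 + 124) + 1/(184120/9) = 636 + 9/184120 = 117100329/184120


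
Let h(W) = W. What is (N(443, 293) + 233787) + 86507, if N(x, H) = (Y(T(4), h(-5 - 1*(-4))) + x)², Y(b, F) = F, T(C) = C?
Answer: 515658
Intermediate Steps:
N(x, H) = (-1 + x)² (N(x, H) = ((-5 - 1*(-4)) + x)² = ((-5 + 4) + x)² = (-1 + x)²)
(N(443, 293) + 233787) + 86507 = ((-1 + 443)² + 233787) + 86507 = (442² + 233787) + 86507 = (195364 + 233787) + 86507 = 429151 + 86507 = 515658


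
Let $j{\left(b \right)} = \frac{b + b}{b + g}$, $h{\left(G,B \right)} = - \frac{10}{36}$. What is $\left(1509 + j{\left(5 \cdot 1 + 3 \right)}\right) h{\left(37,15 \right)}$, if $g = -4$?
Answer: $- \frac{7565}{18} \approx -420.28$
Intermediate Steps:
$h{\left(G,B \right)} = - \frac{5}{18}$ ($h{\left(G,B \right)} = \left(-10\right) \frac{1}{36} = - \frac{5}{18}$)
$j{\left(b \right)} = \frac{2 b}{-4 + b}$ ($j{\left(b \right)} = \frac{b + b}{b - 4} = \frac{2 b}{-4 + b}$)
$\left(1509 + j{\left(5 \cdot 1 + 3 \right)}\right) h{\left(37,15 \right)} = \left(1509 + \frac{2 \left(5 \cdot 1 + 3\right)}{-4 + \left(5 \cdot 1 + 3\right)}\right) \left(- \frac{5}{18}\right) = \left(1509 + \frac{2 \left(5 + 3\right)}{-4 + \left(5 + 3\right)}\right) \left(- \frac{5}{18}\right) = \left(1509 + 2 \cdot 8 \frac{1}{-4 + 8}\right) \left(- \frac{5}{18}\right) = \left(1509 + 2 \cdot 8 \cdot \frac{1}{4}\right) \left(- \frac{5}{18}\right) = \left(1509 + 4\right) \left(- \frac{5}{18}\right) = 1513 \left(- \frac{5}{18}\right) = - \frac{7565}{18}$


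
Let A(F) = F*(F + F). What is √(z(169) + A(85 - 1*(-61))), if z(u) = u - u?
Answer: 146*√2 ≈ 206.48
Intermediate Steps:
z(u) = 0
A(F) = 2*F² (A(F) = F*(2*F) = 2*F²)
√(z(169) + A(85 - 1*(-61))) = √(0 + 2*(85 - 1*(-61))²) = √(0 + 2*(85 + 61)²) = √(0 + 2*146²) = √(0 + 2*21316) = √(0 + 42632) = √42632 = 146*√2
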